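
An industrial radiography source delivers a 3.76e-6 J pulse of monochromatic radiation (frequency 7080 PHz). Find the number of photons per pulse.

Per-photon energy: E = 4.691e-15 J (from frequency = 7080 PHz).
N = E_total / E_photon = 3.76e-6 J / 4.691e-15 J = 8.01e8.

8.01e8 photons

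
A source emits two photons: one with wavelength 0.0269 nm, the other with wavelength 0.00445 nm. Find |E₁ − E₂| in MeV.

Using E = hc/λ: E₁ = 7.385 × 10^-15 J, E₂ = 4.464 × 10^-14 J.
|ΔE| = |7.385 × 10^-15 − 4.464 × 10^-14| = 3.73 × 10^-14 J = 0.233 MeV.

0.233 MeV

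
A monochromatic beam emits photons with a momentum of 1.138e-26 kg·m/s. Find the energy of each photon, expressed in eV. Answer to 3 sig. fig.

Since E = pc for a photon, E = 3.412e-18 J.
Converting to eV: E = 21.29 eV ≈ 21.3 eV.

21.3 eV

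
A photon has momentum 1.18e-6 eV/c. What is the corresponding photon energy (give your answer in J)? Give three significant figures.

1.89e-25 J

Use c = 2.99792458e8 m/s, 1 eV = 1.602176634e-19 J.
Convert to SI: p = 1.18e-6 eV/c = 6.3063e-34 kg·m/s.
The photon relation is E = pc, giving E = 1.891e-25 J.
So E ≈ 1.89e-25 J.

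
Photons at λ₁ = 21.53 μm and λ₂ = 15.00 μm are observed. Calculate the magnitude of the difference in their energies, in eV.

Using E = hc/λ: E₁ = 9.2264 × 10^-21 J, E₂ = 1.3243 × 10^-20 J.
|ΔE| = |9.2264 × 10^-21 − 1.3243 × 10^-20| = 4.02 × 10^-21 J = 0.0251 eV.

0.0251 eV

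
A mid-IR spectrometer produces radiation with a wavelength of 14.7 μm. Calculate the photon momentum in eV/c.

First convert: λ = 14.7 μm = 1.47e-5 m.
For a photon p = h/λ, so p = 4.508e-29 kg·m/s.
Converting to eV/c: p = 0.08434 eV/c ≈ 0.0843 eV/c.

0.0843 eV/c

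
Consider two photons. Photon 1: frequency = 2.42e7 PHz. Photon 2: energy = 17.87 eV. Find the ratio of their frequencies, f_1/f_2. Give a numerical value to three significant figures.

5.60e6

f_1 = 2.420e22 Hz (from frequency = 2.42e7 PHz, via f given directly).
f_2 = 4.321e15 Hz (from energy = 17.87 eV, via f = E/h).
Ratio = 2.420e22 / 4.321e15 = 5.60e6.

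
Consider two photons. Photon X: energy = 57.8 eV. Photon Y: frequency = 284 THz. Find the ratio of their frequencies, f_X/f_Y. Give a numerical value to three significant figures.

49.2

f_X = 1.398e16 Hz (from energy = 57.8 eV, via f = E/h).
f_Y = 2.840e14 Hz (from frequency = 284 THz, via f given directly).
Ratio = 1.398e16 / 2.840e14 = 49.2.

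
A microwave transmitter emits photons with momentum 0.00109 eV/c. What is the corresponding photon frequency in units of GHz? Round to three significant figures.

264 GHz

Take h = 6.62607015e-34 J·s, c = 2.99792458e8 m/s, 1 eV = 1.602176634e-19 J.
Convert to SI: p = 0.00109 eV/c = 5.8253e-31 kg·m/s.
For a photon f = pc/h, so f = 2.636e11 Hz.
Converting to GHz: f = 263.6 GHz ≈ 264 GHz.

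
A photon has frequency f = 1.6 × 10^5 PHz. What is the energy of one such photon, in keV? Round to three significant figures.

First convert: f = 1.6 × 10^5 PHz = 1.6 × 10^20 Hz.
For a photon E = hf, so E = 1.060 × 10^-13 J.
Converting to keV: E = 661.7 keV ≈ 662 keV.

662 keV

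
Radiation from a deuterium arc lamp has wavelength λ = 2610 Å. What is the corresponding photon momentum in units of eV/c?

Use h = 6.62607015e-34 J·s, c = 2.99792458e8 m/s, 1 eV = 1.602176634e-19 J.
Convert to SI: λ = 2610 Å = 2.61e-7 m.
Apply p = h/λ: p = 2.539e-27 kg·m/s.
Converting to eV/c: p = 4.750 eV/c ≈ 4.75 eV/c.

4.75 eV/c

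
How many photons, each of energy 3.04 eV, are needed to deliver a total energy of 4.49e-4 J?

Per-photon energy: E = 4.871e-19 J (from energy = 3.04 eV).
N = E_total / E_photon = 4.49e-4 J / 4.871e-19 J = 9.22e14.

9.22e14 photons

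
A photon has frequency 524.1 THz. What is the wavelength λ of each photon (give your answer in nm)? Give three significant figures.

572 nm

Take c = 2.99792458e8 m/s.
First convert: f = 524.1 THz = 5.241e14 Hz.
Apply λ = c/f: λ = 5.720e-7 m.
Converting to nm: λ = 572.0 nm ≈ 572 nm.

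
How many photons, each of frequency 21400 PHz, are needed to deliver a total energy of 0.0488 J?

3.44e12 photons

Per-photon energy: E = 1.418e-14 J (from frequency = 21400 PHz).
N = E_total / E_photon = 0.0488 J / 1.418e-14 J = 3.44e12.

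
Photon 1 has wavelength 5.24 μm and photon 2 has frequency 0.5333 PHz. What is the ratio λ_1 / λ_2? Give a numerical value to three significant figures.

λ_1 = 5.240 × 10^-6 m (from wavelength = 5.24 μm, via λ given directly).
λ_2 = 5.621 × 10^-7 m (from frequency = 0.5333 PHz, via λ = c/f).
Ratio = 5.240 × 10^-6 / 5.621 × 10^-7 = 9.32.

9.32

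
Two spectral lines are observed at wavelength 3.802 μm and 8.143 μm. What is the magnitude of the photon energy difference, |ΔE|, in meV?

Using E = hc/λ: E₁ = 5.2247·10^-20 J, E₂ = 2.4395·10^-20 J.
|ΔE| = |5.2247·10^-20 − 2.4395·10^-20| = 2.79·10^-20 J = 174 meV.

174 meV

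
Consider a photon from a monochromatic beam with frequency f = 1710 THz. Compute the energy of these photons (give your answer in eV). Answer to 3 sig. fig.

7.07 eV

Use h = 6.62607015e-34 J·s, 1 eV = 1.602176634e-19 J.
First convert: f = 1710 THz = 1.71e15 Hz.
Apply E = hf: E = 1.133e-18 J.
Converting to eV: E = 7.072 eV ≈ 7.07 eV.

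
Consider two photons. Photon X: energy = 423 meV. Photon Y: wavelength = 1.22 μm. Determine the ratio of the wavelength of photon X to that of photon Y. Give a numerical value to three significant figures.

2.40

λ_X = 2.931·10^-6 m (from energy = 423 meV, via λ = hc/E).
λ_Y = 1.220·10^-6 m (from wavelength = 1.22 μm, via λ given directly).
Ratio = 2.931·10^-6 / 1.220·10^-6 = 2.40.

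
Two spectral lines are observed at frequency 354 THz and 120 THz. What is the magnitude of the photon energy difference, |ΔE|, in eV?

0.968 eV

Using E = hf: E₁ = 2.346 × 10^-19 J, E₂ = 7.951 × 10^-20 J.
|ΔE| = |2.346 × 10^-19 − 7.951 × 10^-20| = 1.55 × 10^-19 J = 0.968 eV.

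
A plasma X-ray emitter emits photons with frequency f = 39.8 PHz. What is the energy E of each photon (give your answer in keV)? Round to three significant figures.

Take h = 6.62607015e-34 J·s, 1 eV = 1.602176634e-19 J.
In SI units: f = 39.8 PHz = 3.98e16 Hz.
For a photon E = hf, so E = 2.637e-17 J.
Converting to keV: E = 0.1646 keV ≈ 0.165 keV.

0.165 keV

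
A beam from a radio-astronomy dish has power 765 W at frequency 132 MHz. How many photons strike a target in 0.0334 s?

2.92 × 10^26 photons

Total energy: E_total = P·t = 765 × 0.0334 = 25.55 J.
Per-photon energy: E = 8.746 × 10^-26 J.
N = E_total / E_photon = 2.92 × 10^26.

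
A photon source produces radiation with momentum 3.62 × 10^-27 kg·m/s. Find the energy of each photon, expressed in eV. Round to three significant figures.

6.77 eV

Since E = pc for a photon, E = 1.085 × 10^-18 J.
Converting to eV: E = 6.774 eV ≈ 6.77 eV.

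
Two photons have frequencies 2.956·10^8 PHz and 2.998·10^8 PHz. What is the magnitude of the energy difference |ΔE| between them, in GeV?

Using E = hf: E₁ = 1.9587·10^-10 J, E₂ = 1.9865·10^-10 J.
|ΔE| = |1.9587·10^-10 − 1.9865·10^-10| = 2.78·10^-12 J = 0.0174 GeV.

0.0174 GeV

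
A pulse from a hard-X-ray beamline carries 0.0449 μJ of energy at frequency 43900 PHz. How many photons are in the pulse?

Per-photon energy: E = 2.909 × 10^-14 J (from frequency = 43900 PHz).
N = E_total / E_photon = 4.49 × 10^-8 J / 2.909 × 10^-14 J = 1.54 × 10^6.

1.54 × 10^6 photons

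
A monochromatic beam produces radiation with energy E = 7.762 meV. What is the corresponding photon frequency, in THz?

1.88 THz

Convert to SI: E = 7.762 meV = 1.2436 × 10^-21 J.
Apply f = E/h: f = 1.877 × 10^12 Hz.
Converting to THz: f = 1.877 THz ≈ 1.88 THz.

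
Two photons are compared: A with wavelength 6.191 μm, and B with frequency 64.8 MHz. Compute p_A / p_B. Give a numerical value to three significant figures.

p_A = 1.070 × 10^-28 kg·m/s (from wavelength = 6.191 μm, via p = h/λ).
p_B = 1.432 × 10^-34 kg·m/s (from frequency = 64.8 MHz, via p = hf/c).
Ratio = 1.070 × 10^-28 / 1.432 × 10^-34 = 7.47 × 10^5.

7.47 × 10^5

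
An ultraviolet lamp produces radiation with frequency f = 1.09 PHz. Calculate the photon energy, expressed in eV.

First convert: f = 1.09 PHz = 1.09·10^15 Hz.
Apply E = hf: E = 7.222·10^-19 J.
Converting to eV: E = 4.508 eV ≈ 4.51 eV.

4.51 eV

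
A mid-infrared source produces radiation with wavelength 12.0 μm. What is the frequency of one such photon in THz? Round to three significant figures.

25.0 THz

Convert to SI: λ = 12.0 μm = 1.20 × 10^-5 m.
For a photon f = c/λ, so f = 2.498 × 10^13 Hz.
Converting to THz: f = 24.98 THz ≈ 25.0 THz.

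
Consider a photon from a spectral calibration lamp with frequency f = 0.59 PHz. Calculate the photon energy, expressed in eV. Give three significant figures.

2.44 eV

Use h = 6.62607015 × 10^-34 J·s, 1 eV = 1.602176634 × 10^-19 J.
First convert: f = 0.59 PHz = 5.9 × 10^14 Hz.
The photon relation is E = hf, giving E = 3.909 × 10^-19 J.
Converting to eV: E = 2.440 eV ≈ 2.44 eV.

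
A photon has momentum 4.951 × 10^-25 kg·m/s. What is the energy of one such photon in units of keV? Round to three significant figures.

(c = 2.99792458 × 10^8 m/s, 1 eV = 1.602176634 × 10^-19 J.)
The photon relation is E = pc, giving E = 1.484 × 10^-16 J.
Converting to keV: E = 0.9264 keV ≈ 0.926 keV.

0.926 keV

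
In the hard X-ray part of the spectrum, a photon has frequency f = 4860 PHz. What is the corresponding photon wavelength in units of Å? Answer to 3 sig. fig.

0.617 Å

Use c = 2.99792458·10^8 m/s.
Convert to SI: f = 4860 PHz = 4.86·10^18 Hz.
For a photon λ = c/f, so λ = 6.169·10^-11 m.
Converting to Å: λ = 0.6169 Å ≈ 0.617 Å.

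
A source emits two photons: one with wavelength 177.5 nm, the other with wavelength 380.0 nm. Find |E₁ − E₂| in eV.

3.72 eV

Using E = hc/λ: E₁ = 1.1191e-18 J, E₂ = 5.2275e-19 J.
|ΔE| = |1.1191e-18 − 5.2275e-19| = 5.96e-19 J = 3.72 eV.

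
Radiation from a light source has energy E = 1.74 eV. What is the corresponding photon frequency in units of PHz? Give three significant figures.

0.421 PHz

First convert: E = 1.74 eV = 2.7878·10^-19 J.
For a photon f = E/h, so f = 4.207·10^14 Hz.
Converting to PHz: f = 0.4207 PHz ≈ 0.421 PHz.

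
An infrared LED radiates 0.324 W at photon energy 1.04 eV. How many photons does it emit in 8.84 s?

Total energy: E_total = P·t = 0.324 × 8.84 = 2.864 J.
Per-photon energy: E = 1.666 × 10^-19 J.
N = E_total / E_photon = 1.72 × 10^19.

1.72 × 10^19 photons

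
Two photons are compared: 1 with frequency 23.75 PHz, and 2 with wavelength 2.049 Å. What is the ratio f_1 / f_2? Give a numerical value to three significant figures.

f_1 = 2.375 × 10^16 Hz (from frequency = 23.75 PHz, via f given directly).
f_2 = 1.463 × 10^18 Hz (from wavelength = 2.049 Å, via f = c/λ).
Ratio = 2.375 × 10^16 / 1.463 × 10^18 = 0.0162.

0.0162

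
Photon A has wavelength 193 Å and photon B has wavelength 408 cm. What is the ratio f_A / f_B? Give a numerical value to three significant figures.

2.11e8

f_A = 1.553e16 Hz (from wavelength = 193 Å, via f = c/λ).
f_B = 7.348e7 Hz (from wavelength = 408 cm, via f = c/λ).
Ratio = 1.553e16 / 7.348e7 = 2.11e8.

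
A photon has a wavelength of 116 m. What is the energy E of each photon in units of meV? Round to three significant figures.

1.07e-5 meV

Use h = 6.62607015e-34 J·s, c = 2.99792458e8 m/s, 1 eV = 1.602176634e-19 J.
The photon relation is E = hc/λ, giving E = 1.712e-27 J.
Converting to meV: E = 1.069e-5 meV ≈ 1.07e-5 meV.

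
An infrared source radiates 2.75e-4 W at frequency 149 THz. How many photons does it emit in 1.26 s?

Total energy: E_total = P·t = 2.75e-4 × 1.26 = 3.465e-4 J.
Per-photon energy: E = 9.873e-20 J.
N = E_total / E_photon = 3.51e15.

3.51e15 photons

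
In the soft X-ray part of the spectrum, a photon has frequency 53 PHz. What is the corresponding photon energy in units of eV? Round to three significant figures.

219 eV

(h = 6.62607015 × 10^-34 J·s, 1 eV = 1.602176634 × 10^-19 J.)
In SI units: f = 53 PHz = 5.3 × 10^16 Hz.
For a photon E = hf, so E = 3.512 × 10^-17 J.
Converting to eV: E = 219.2 eV ≈ 219 eV.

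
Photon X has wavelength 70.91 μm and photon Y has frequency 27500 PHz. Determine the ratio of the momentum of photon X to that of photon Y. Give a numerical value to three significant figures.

1.54·10^-7

p_X = 9.344·10^-30 kg·m/s (from wavelength = 70.91 μm, via p = h/λ).
p_Y = 6.078·10^-23 kg·m/s (from frequency = 27500 PHz, via p = hf/c).
Ratio = 9.344·10^-30 / 6.078·10^-23 = 1.54·10^-7.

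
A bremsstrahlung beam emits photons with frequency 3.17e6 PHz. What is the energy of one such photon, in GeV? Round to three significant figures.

0.0131 GeV

Use h = 6.62607015e-34 J·s, 1 eV = 1.602176634e-19 J.
Convert to SI: f = 3.17e6 PHz = 3.17e21 Hz.
For a photon E = hf, so E = 2.100e-12 J.
Converting to GeV: E = 0.01311 GeV ≈ 0.0131 GeV.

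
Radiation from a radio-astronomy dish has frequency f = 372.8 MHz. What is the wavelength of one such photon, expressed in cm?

Use c = 2.99792458·10^8 m/s.
In SI units: f = 372.8 MHz = 3.728·10^8 Hz.
Apply λ = c/f: λ = 0.8042 m.
Converting to cm: λ = 80.42 cm ≈ 80.4 cm.

80.4 cm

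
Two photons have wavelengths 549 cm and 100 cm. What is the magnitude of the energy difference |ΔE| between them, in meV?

1.01 × 10^-3 meV

Using E = hc/λ: E₁ = 3.618 × 10^-26 J, E₂ = 1.986 × 10^-25 J.
|ΔE| = |3.618 × 10^-26 − 1.986 × 10^-25| = 1.62 × 10^-25 J = 1.01 × 10^-3 meV.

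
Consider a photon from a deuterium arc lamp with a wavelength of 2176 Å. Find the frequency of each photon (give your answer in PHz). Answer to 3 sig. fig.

(c = 2.99792458e8 m/s.)
In SI units: λ = 2176 Å = 2.176e-7 m.
For a photon f = c/λ, so f = 1.378e15 Hz.
Converting to PHz: f = 1.378 PHz ≈ 1.38 PHz.

1.38 PHz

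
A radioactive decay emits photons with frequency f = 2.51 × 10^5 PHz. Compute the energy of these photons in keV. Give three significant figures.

1040 keV

Convert to SI: f = 2.51 × 10^5 PHz = 2.51 × 10^20 Hz.
The photon relation is E = hf, giving E = 1.663 × 10^-13 J.
Converting to keV: E = 1038 keV ≈ 1040 keV.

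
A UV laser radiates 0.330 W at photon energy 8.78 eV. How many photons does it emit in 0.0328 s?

Total energy: E_total = P·t = 0.330 × 0.0328 = 0.01082 J.
Per-photon energy: E = 1.407 × 10^-18 J.
N = E_total / E_photon = 7.69 × 10^15.

7.69 × 10^15 photons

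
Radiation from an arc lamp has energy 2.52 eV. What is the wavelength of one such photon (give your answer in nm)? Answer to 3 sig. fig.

492 nm

Convert to SI: E = 2.52 eV = 4.0375 × 10^-19 J.
Apply λ = hc/E: λ = 4.920 × 10^-7 m.
Converting to nm: λ = 492.0 nm ≈ 492 nm.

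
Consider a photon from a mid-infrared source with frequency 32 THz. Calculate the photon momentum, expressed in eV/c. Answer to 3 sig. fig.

(h = 6.62607015 × 10^-34 J·s, c = 2.99792458 × 10^8 m/s, 1 eV = 1.602176634 × 10^-19 J.)
In SI units: f = 32 THz = 3.2 × 10^13 Hz.
The photon relation is p = hf/c, giving p = 7.073 × 10^-29 kg·m/s.
Converting to eV/c: p = 0.1323 eV/c ≈ 0.132 eV/c.

0.132 eV/c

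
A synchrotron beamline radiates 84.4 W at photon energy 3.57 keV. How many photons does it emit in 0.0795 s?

Total energy: E_total = P·t = 84.4 × 0.0795 = 6.710 J.
Per-photon energy: E = 5.720 × 10^-16 J.
N = E_total / E_photon = 1.17 × 10^16.

1.17 × 10^16 photons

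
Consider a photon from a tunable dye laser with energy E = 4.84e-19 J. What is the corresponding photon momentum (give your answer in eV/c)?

3.02 eV/c

The photon relation is p = E/c, giving p = 1.614e-27 kg·m/s.
Converting to eV/c: p = 3.021 eV/c ≈ 3.02 eV/c.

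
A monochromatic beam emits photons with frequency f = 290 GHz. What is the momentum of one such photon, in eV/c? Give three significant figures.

First convert: f = 290 GHz = 2.9 × 10^11 Hz.
The photon relation is p = hf/c, giving p = 6.410 × 10^-31 kg·m/s.
Converting to eV/c: p = 0.001199 eV/c ≈ 1.20 × 10^-3 eV/c.

1.20 × 10^-3 eV/c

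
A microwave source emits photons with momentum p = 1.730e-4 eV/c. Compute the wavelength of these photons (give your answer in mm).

Convert to SI: p = 1.730e-4 eV/c = 9.2456e-32 kg·m/s.
For a photon λ = h/p, so λ = 0.007167 m.
Converting to mm: λ = 7.167 mm ≈ 7.17 mm.

7.17 mm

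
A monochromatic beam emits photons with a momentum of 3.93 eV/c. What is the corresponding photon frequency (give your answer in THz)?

950 THz

In SI units: p = 3.93 eV/c = 2.1003·10^-27 kg·m/s.
Since f = pc/h for a photon, f = 9.503·10^14 Hz.
Converting to THz: f = 950.3 THz ≈ 950 THz.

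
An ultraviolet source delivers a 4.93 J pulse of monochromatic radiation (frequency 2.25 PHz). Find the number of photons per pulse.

3.31 × 10^18 photons

Per-photon energy: E = 1.491 × 10^-18 J (from frequency = 2.25 PHz).
N = E_total / E_photon = 4.93 J / 1.491 × 10^-18 J = 3.31 × 10^18.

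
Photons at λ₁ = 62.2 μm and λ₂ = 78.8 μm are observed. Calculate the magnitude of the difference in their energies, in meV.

4.20 meV

Using E = hc/λ: E₁ = 3.194 × 10^-21 J, E₂ = 2.521 × 10^-21 J.
|ΔE| = |3.194 × 10^-21 − 2.521 × 10^-21| = 6.73 × 10^-22 J = 4.20 meV.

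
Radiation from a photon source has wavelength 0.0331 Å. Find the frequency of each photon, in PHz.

9.06 × 10^4 PHz

First convert: λ = 0.0331 Å = 3.31 × 10^-12 m.
For a photon f = c/λ, so f = 9.057 × 10^19 Hz.
Converting to PHz: f = 90570 PHz ≈ 9.06 × 10^4 PHz.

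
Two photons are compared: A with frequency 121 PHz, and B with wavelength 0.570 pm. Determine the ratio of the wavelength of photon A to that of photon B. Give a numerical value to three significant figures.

4350

λ_A = 2.478 × 10^-9 m (from frequency = 121 PHz, via λ = c/f).
λ_B = 5.700 × 10^-13 m (from wavelength = 0.570 pm, via λ given directly).
Ratio = 2.478 × 10^-9 / 5.700 × 10^-13 = 4350.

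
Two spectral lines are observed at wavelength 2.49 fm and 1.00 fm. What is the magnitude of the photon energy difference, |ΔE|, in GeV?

0.742 GeV

Using E = hc/λ: E₁ = 7.978e-11 J, E₂ = 1.986e-10 J.
|ΔE| = |7.978e-11 − 1.986e-10| = 1.19e-10 J = 0.742 GeV.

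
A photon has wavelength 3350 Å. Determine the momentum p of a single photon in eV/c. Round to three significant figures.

Use h = 6.62607015e-34 J·s, c = 2.99792458e8 m/s, 1 eV = 1.602176634e-19 J.
In SI units: λ = 3350 Å = 3.35e-7 m.
For a photon p = h/λ, so p = 1.978e-27 kg·m/s.
Converting to eV/c: p = 3.701 eV/c ≈ 3.70 eV/c.

3.70 eV/c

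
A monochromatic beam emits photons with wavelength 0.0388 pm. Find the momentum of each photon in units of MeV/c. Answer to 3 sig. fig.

Convert to SI: λ = 0.0388 pm = 3.88 × 10^-14 m.
Since p = h/λ for a photon, p = 1.708 × 10^-20 kg·m/s.
Converting to MeV/c: p = 31.95 MeV/c ≈ 32.0 MeV/c.

32.0 MeV/c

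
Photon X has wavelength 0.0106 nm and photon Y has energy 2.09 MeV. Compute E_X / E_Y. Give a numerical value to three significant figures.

0.0560

E_X = 1.874 × 10^-14 J (from wavelength = 0.0106 nm, via E = hc/λ).
E_Y = 3.349 × 10^-13 J (from energy = 2.09 MeV, via E given directly).
Ratio = 1.874 × 10^-14 / 3.349 × 10^-13 = 0.0560.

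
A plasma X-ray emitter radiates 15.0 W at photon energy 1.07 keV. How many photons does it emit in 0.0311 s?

2.72 × 10^15 photons

Total energy: E_total = P·t = 15.0 × 0.0311 = 0.4665 J.
Per-photon energy: E = 1.714 × 10^-16 J.
N = E_total / E_photon = 2.72 × 10^15.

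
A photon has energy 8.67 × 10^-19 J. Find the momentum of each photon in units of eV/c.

5.41 eV/c

Use c = 2.99792458 × 10^8 m/s, 1 eV = 1.602176634 × 10^-19 J.
The photon relation is p = E/c, giving p = 2.892 × 10^-27 kg·m/s.
Converting to eV/c: p = 5.411 eV/c ≈ 5.41 eV/c.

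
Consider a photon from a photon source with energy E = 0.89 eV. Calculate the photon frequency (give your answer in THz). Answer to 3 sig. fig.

215 THz

Convert to SI: E = 0.89 eV = 1.4259 × 10^-19 J.
The photon relation is f = E/h, giving f = 2.152 × 10^14 Hz.
Converting to THz: f = 215.2 THz ≈ 215 THz.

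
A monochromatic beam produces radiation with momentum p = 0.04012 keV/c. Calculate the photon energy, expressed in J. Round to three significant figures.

6.43 × 10^-18 J

Use c = 2.99792458 × 10^8 m/s, 1 eV = 1.602176634 × 10^-19 J.
Convert to SI: p = 0.04012 keV/c = 2.1441 × 10^-26 kg·m/s.
The photon relation is E = pc, giving E = 6.428 × 10^-18 J.
So E ≈ 6.43 × 10^-18 J.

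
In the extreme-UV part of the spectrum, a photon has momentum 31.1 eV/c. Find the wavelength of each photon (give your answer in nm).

Convert to SI: p = 31.1 eV/c = 1.6621 × 10^-26 kg·m/s.
For a photon λ = h/p, so λ = 3.987 × 10^-8 m.
Converting to nm: λ = 39.87 nm ≈ 39.9 nm.

39.9 nm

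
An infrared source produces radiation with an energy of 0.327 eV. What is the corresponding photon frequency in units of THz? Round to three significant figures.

79.1 THz

(h = 6.62607015 × 10^-34 J·s, 1 eV = 1.602176634 × 10^-19 J.)
Convert to SI: E = 0.327 eV = 5.2391 × 10^-20 J.
Apply f = E/h: f = 7.907 × 10^13 Hz.
Converting to THz: f = 79.07 THz ≈ 79.1 THz.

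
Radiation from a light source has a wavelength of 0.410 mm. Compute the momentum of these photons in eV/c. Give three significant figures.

3.02·10^-3 eV/c

Take h = 6.62607015·10^-34 J·s, c = 2.99792458·10^8 m/s, 1 eV = 1.602176634·10^-19 J.
Convert to SI: λ = 0.410 mm = 4.10·10^-4 m.
Since p = h/λ for a photon, p = 1.616·10^-30 kg·m/s.
Converting to eV/c: p = 0.003024 eV/c ≈ 3.02·10^-3 eV/c.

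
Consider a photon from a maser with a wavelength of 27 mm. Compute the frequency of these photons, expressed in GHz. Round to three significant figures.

First convert: λ = 27 mm = 0.027 m.
The photon relation is f = c/λ, giving f = 1.110e10 Hz.
Converting to GHz: f = 11.10 GHz ≈ 11.1 GHz.

11.1 GHz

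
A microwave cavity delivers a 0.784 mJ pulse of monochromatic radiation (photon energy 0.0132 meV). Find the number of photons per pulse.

Per-photon energy: E = 2.115e-24 J (from energy = 0.0132 meV).
N = E_total / E_photon = 7.84e-4 J / 2.115e-24 J = 3.71e20.

3.71e20 photons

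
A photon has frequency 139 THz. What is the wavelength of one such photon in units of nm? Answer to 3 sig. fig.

2160 nm

(c = 2.99792458 × 10^8 m/s.)
First convert: f = 139 THz = 1.39 × 10^14 Hz.
Apply λ = c/f: λ = 2.157 × 10^-6 m.
Converting to nm: λ = 2157 nm ≈ 2160 nm.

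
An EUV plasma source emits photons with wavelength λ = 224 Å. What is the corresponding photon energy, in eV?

55.4 eV

Convert to SI: λ = 224 Å = 2.24 × 10^-8 m.
The photon relation is E = hc/λ, giving E = 8.868 × 10^-18 J.
Converting to eV: E = 55.35 eV ≈ 55.4 eV.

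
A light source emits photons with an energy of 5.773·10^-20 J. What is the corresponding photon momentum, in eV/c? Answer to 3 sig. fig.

Apply p = E/c: p = 1.926·10^-28 kg·m/s.
Converting to eV/c: p = 0.3603 eV/c ≈ 0.360 eV/c.

0.360 eV/c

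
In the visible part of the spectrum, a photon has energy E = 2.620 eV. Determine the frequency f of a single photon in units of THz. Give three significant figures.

634 THz

In SI units: E = 2.620 eV = 4.1977e-19 J.
Since f = E/h for a photon, f = 6.335e14 Hz.
Converting to THz: f = 633.5 THz ≈ 634 THz.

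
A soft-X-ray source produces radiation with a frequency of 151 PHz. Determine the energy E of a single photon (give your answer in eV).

(h = 6.62607015e-34 J·s, 1 eV = 1.602176634e-19 J.)
In SI units: f = 151 PHz = 1.51e17 Hz.
Apply E = hf: E = 1.001e-16 J.
Converting to eV: E = 624.5 eV ≈ 624 eV.

624 eV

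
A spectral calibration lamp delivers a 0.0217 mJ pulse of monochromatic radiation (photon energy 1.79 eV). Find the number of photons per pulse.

7.57e13 photons

Per-photon energy: E = 2.868e-19 J (from energy = 1.79 eV).
N = E_total / E_photon = 2.17e-5 J / 2.868e-19 J = 7.57e13.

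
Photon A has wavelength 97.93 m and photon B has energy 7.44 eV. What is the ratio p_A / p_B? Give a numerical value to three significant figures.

p_A = 6.766e-36 kg·m/s (from wavelength = 97.93 m, via p = h/λ).
p_B = 3.976e-27 kg·m/s (from energy = 7.44 eV, via p = E/c).
Ratio = 6.766e-36 / 3.976e-27 = 1.70e-9.

1.70e-9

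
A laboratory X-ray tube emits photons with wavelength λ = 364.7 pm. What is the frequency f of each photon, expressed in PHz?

Convert to SI: λ = 364.7 pm = 3.647 × 10^-10 m.
The photon relation is f = c/λ, giving f = 8.220 × 10^17 Hz.
Converting to PHz: f = 822.0 PHz ≈ 822 PHz.

822 PHz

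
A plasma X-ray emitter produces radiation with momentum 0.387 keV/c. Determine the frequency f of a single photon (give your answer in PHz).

93.6 PHz

Use h = 6.62607015e-34 J·s, c = 2.99792458e8 m/s, 1 eV = 1.602176634e-19 J.
Convert to SI: p = 0.387 keV/c = 2.0682e-25 kg·m/s.
Apply f = pc/h: f = 9.358e16 Hz.
Converting to PHz: f = 93.58 PHz ≈ 93.6 PHz.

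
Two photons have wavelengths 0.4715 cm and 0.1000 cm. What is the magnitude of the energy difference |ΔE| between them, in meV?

Using E = hc/λ: E₁ = 4.2130 × 10^-23 J, E₂ = 1.9864 × 10^-22 J.
|ΔE| = |4.2130 × 10^-23 − 1.9864 × 10^-22| = 1.57 × 10^-22 J = 0.977 meV.

0.977 meV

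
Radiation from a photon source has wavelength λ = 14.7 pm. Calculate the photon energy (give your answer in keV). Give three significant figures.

84.3 keV

(h = 6.62607015·10^-34 J·s, c = 2.99792458·10^8 m/s, 1 eV = 1.602176634·10^-19 J.)
First convert: λ = 14.7 pm = 1.47·10^-11 m.
The photon relation is E = hc/λ, giving E = 1.351·10^-14 J.
Converting to keV: E = 84.34 keV ≈ 84.3 keV.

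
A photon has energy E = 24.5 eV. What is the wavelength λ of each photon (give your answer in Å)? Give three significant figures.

First convert: E = 24.5 eV = 3.9253e-18 J.
The photon relation is λ = hc/E, giving λ = 5.061e-8 m.
Converting to Å: λ = 506.1 Å ≈ 506 Å.

506 Å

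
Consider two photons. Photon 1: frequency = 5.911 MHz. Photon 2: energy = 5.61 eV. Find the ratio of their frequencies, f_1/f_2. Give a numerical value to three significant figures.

f_1 = 5.911 × 10^6 Hz (from frequency = 5.911 MHz, via f given directly).
f_2 = 1.356 × 10^15 Hz (from energy = 5.61 eV, via f = E/h).
Ratio = 5.911 × 10^6 / 1.356 × 10^15 = 4.36 × 10^-9.

4.36 × 10^-9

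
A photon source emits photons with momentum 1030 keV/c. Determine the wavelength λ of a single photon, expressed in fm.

1200 fm

Take h = 6.62607015 × 10^-34 J·s, c = 2.99792458 × 10^8 m/s, 1 eV = 1.602176634 × 10^-19 J.
Convert to SI: p = 1030 keV/c = 5.5046 × 10^-22 kg·m/s.
For a photon λ = h/p, so λ = 1.204 × 10^-12 m.
Converting to fm: λ = 1204 fm ≈ 1200 fm.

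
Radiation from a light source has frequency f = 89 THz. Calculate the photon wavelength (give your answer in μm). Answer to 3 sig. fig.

3.37 μm

Use c = 2.99792458·10^8 m/s.
In SI units: f = 89 THz = 8.9·10^13 Hz.
Apply λ = c/f: λ = 3.368·10^-6 m.
Converting to μm: λ = 3.368 μm ≈ 3.37 μm.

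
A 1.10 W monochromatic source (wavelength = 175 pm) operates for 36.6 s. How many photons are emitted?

3.55e16 photons

Total energy: E_total = P·t = 1.10 × 36.6 = 40.26 J.
Per-photon energy: E = 1.135e-15 J.
N = E_total / E_photon = 3.55e16.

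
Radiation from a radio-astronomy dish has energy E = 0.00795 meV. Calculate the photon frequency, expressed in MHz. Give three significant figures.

(h = 6.62607015·10^-34 J·s, 1 eV = 1.602176634·10^-19 J.)
First convert: E = 0.00795 meV = 1.2737·10^-24 J.
Apply f = E/h: f = 1.922·10^9 Hz.
Converting to MHz: f = 1922 MHz ≈ 1920 MHz.

1920 MHz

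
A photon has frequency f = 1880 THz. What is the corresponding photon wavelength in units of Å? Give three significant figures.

1590 Å

Use c = 2.99792458e8 m/s.
First convert: f = 1880 THz = 1.88e15 Hz.
Apply λ = c/f: λ = 1.595e-7 m.
Converting to Å: λ = 1595 Å ≈ 1590 Å.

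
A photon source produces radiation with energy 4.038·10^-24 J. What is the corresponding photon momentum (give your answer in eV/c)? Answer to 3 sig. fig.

Take c = 2.99792458·10^8 m/s, 1 eV = 1.602176634·10^-19 J.
Since p = E/c for a photon, p = 1.347·10^-32 kg·m/s.
Converting to eV/c: p = 2.520·10^-5 eV/c ≈ 2.52·10^-5 eV/c.

2.52·10^-5 eV/c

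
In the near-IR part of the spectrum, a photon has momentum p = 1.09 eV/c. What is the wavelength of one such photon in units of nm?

First convert: p = 1.09 eV/c = 5.8253 × 10^-28 kg·m/s.
Apply λ = h/p: λ = 1.137 × 10^-6 m.
Converting to nm: λ = 1137 nm ≈ 1140 nm.

1140 nm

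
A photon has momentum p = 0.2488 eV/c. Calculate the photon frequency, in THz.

Convert to SI: p = 0.2488 eV/c = 1.3297 × 10^-28 kg·m/s.
Apply f = pc/h: f = 6.016 × 10^13 Hz.
Converting to THz: f = 60.16 THz ≈ 60.2 THz.

60.2 THz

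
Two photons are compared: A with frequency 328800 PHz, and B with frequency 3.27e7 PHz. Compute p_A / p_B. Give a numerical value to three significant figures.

p_A = 7.267e-22 kg·m/s (from frequency = 328800 PHz, via p = hf/c).
p_B = 7.227e-20 kg·m/s (from frequency = 3.27e7 PHz, via p = hf/c).
Ratio = 7.267e-22 / 7.227e-20 = 0.0101.

0.0101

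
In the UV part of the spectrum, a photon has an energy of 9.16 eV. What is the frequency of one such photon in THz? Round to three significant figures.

(h = 6.62607015e-34 J·s, 1 eV = 1.602176634e-19 J.)
In SI units: E = 9.16 eV = 1.4676e-18 J.
Apply f = E/h: f = 2.215e15 Hz.
Converting to THz: f = 2215 THz ≈ 2210 THz.

2210 THz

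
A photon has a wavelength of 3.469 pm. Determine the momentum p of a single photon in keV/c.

Take h = 6.62607015·10^-34 J·s, c = 2.99792458·10^8 m/s, 1 eV = 1.602176634·10^-19 J.
In SI units: λ = 3.469 pm = 3.469·10^-12 m.
Apply p = h/λ: p = 1.910·10^-22 kg·m/s.
Converting to keV/c: p = 357.4 keV/c ≈ 357 keV/c.

357 keV/c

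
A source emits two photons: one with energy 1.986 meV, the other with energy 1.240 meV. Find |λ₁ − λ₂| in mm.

0.376 mm

Using λ = hc/E: λ₁ = 6.2429 × 10^-4 m, λ₂ = 9.9987 × 10^-4 m.
|Δλ| = |6.2429 × 10^-4 − 9.9987 × 10^-4| = 3.76 × 10^-4 m = 0.376 mm.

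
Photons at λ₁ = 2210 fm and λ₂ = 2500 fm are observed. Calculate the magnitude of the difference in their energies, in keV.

65.1 keV

Using E = hc/λ: E₁ = 8.988 × 10^-14 J, E₂ = 7.946 × 10^-14 J.
|ΔE| = |8.988 × 10^-14 − 7.946 × 10^-14| = 1.04 × 10^-14 J = 65.1 keV.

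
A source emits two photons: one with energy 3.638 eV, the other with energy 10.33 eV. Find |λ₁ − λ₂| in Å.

2210 Å

Using λ = hc/E: λ₁ = 3.4080 × 10^-7 m, λ₂ = 1.2002 × 10^-7 m.
|Δλ| = |3.4080 × 10^-7 − 1.2002 × 10^-7| = 2.21 × 10^-7 m = 2210 Å.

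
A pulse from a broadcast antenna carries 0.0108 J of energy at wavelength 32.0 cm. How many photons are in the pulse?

1.74 × 10^22 photons

Per-photon energy: E = 6.208 × 10^-25 J (from wavelength = 32.0 cm).
N = E_total / E_photon = 0.0108 J / 6.208 × 10^-25 J = 1.74 × 10^22.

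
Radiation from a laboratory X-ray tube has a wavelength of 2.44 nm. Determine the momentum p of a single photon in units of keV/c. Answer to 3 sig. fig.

Take h = 6.62607015·10^-34 J·s, c = 2.99792458·10^8 m/s, 1 eV = 1.602176634·10^-19 J.
First convert: λ = 2.44 nm = 2.44·10^-9 m.
Since p = h/λ for a photon, p = 2.716·10^-25 kg·m/s.
Converting to keV/c: p = 0.5081 keV/c ≈ 0.508 keV/c.

0.508 keV/c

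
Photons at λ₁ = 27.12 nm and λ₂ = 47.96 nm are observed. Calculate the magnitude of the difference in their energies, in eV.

19.9 eV

Using E = hc/λ: E₁ = 7.3247·10^-18 J, E₂ = 4.1419·10^-18 J.
|ΔE| = |7.3247·10^-18 − 4.1419·10^-18| = 3.18·10^-18 J = 19.9 eV.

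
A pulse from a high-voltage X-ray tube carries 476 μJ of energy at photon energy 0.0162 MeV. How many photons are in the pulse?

1.83e11 photons

Per-photon energy: E = 2.596e-15 J (from energy = 0.0162 MeV).
N = E_total / E_photon = 4.76e-4 J / 2.596e-15 J = 1.83e11.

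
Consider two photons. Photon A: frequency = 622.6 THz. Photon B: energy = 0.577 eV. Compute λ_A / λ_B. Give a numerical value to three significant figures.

λ_A = 4.815e-7 m (from frequency = 622.6 THz, via λ = c/f).
λ_B = 2.149e-6 m (from energy = 0.577 eV, via λ = hc/E).
Ratio = 4.815e-7 / 2.149e-6 = 0.224.

0.224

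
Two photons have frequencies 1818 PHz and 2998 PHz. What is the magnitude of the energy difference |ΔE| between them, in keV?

4.88 keV

Using E = hf: E₁ = 1.2046e-15 J, E₂ = 1.9865e-15 J.
|ΔE| = |1.2046e-15 − 1.9865e-15| = 7.82e-16 J = 4.88 keV.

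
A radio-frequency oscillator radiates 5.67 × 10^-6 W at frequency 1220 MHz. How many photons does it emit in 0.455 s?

Total energy: E_total = P·t = 5.67 × 10^-6 × 0.455 = 2.580 × 10^-6 J.
Per-photon energy: E = 8.084 × 10^-25 J.
N = E_total / E_photon = 3.19 × 10^18.

3.19 × 10^18 photons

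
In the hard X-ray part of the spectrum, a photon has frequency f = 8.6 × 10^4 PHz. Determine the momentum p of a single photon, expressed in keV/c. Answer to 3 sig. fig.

356 keV/c

Take h = 6.62607015 × 10^-34 J·s, c = 2.99792458 × 10^8 m/s, 1 eV = 1.602176634 × 10^-19 J.
Convert to SI: f = 8.6 × 10^4 PHz = 8.6 × 10^19 Hz.
Apply p = hf/c: p = 1.901 × 10^-22 kg·m/s.
Converting to keV/c: p = 355.7 keV/c ≈ 356 keV/c.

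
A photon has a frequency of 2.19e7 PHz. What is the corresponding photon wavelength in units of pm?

0.0137 pm

Convert to SI: f = 2.19e7 PHz = 2.19e22 Hz.
Apply λ = c/f: λ = 1.369e-14 m.
Converting to pm: λ = 0.01369 pm ≈ 0.0137 pm.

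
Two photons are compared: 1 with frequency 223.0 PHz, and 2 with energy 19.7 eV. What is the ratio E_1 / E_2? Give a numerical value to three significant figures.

46.8

E_1 = 1.478e-16 J (from frequency = 223.0 PHz, via E = hf).
E_2 = 3.156e-18 J (from energy = 19.7 eV, via E given directly).
Ratio = 1.478e-16 / 3.156e-18 = 46.8.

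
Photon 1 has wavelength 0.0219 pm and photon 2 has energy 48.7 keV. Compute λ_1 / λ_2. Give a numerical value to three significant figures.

λ_1 = 2.190 × 10^-14 m (from wavelength = 0.0219 pm, via λ given directly).
λ_2 = 2.546 × 10^-11 m (from energy = 48.7 keV, via λ = hc/E).
Ratio = 2.190 × 10^-14 / 2.546 × 10^-11 = 8.60 × 10^-4.

8.60 × 10^-4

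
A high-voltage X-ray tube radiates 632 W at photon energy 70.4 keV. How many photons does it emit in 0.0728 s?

Total energy: E_total = P·t = 632 × 0.0728 = 46.01 J.
Per-photon energy: E = 1.128·10^-14 J.
N = E_total / E_photon = 4.08·10^15.

4.08·10^15 photons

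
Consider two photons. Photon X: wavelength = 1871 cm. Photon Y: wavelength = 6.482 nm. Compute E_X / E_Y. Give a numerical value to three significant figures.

E_X = 1.062e-26 J (from wavelength = 1871 cm, via E = hc/λ).
E_Y = 3.065e-17 J (from wavelength = 6.482 nm, via E = hc/λ).
Ratio = 1.062e-26 / 3.065e-17 = 3.46e-10.

3.46e-10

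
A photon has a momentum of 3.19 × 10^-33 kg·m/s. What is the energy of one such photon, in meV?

5.97 × 10^-3 meV

Use c = 2.99792458 × 10^8 m/s, 1 eV = 1.602176634 × 10^-19 J.
Apply E = pc: E = 9.563 × 10^-25 J.
Converting to meV: E = 0.005969 meV ≈ 5.97 × 10^-3 meV.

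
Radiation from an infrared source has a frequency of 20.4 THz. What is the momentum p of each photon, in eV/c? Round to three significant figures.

Use h = 6.62607015 × 10^-34 J·s, c = 2.99792458 × 10^8 m/s, 1 eV = 1.602176634 × 10^-19 J.
First convert: f = 20.4 THz = 2.04 × 10^13 Hz.
Since p = hf/c for a photon, p = 4.509 × 10^-29 kg·m/s.
Converting to eV/c: p = 0.08437 eV/c ≈ 0.0844 eV/c.

0.0844 eV/c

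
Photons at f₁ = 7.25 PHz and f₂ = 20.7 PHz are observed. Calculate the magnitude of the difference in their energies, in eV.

55.6 eV

Using E = hf: E₁ = 4.804e-18 J, E₂ = 1.372e-17 J.
|ΔE| = |4.804e-18 − 1.372e-17| = 8.91e-18 J = 55.6 eV.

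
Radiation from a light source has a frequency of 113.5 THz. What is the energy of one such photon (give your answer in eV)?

0.469 eV

First convert: f = 113.5 THz = 1.135e14 Hz.
The photon relation is E = hf, giving E = 7.521e-20 J.
Converting to eV: E = 0.4694 eV ≈ 0.469 eV.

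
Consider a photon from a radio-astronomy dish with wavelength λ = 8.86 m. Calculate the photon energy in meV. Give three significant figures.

Use h = 6.62607015e-34 J·s, c = 2.99792458e8 m/s, 1 eV = 1.602176634e-19 J.
The photon relation is E = hc/λ, giving E = 2.242e-26 J.
Converting to meV: E = 1.399e-4 meV ≈ 1.40e-4 meV.

1.40e-4 meV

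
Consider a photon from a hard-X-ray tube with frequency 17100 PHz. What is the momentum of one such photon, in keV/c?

70.7 keV/c

Use h = 6.62607015 × 10^-34 J·s, c = 2.99792458 × 10^8 m/s, 1 eV = 1.602176634 × 10^-19 J.
Convert to SI: f = 17100 PHz = 1.71 × 10^19 Hz.
Since p = hf/c for a photon, p = 3.779 × 10^-23 kg·m/s.
Converting to keV/c: p = 70.72 keV/c ≈ 70.7 keV/c.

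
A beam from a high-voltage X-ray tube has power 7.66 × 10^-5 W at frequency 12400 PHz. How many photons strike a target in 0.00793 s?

7.39 × 10^7 photons

Total energy: E_total = P·t = 7.66 × 10^-5 × 0.00793 = 6.074 × 10^-7 J.
Per-photon energy: E = 8.216 × 10^-15 J.
N = E_total / E_photon = 7.39 × 10^7.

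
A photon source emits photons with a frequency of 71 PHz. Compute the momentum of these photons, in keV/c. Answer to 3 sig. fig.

First convert: f = 71 PHz = 7.1·10^16 Hz.
Since p = hf/c for a photon, p = 1.569·10^-25 kg·m/s.
Converting to keV/c: p = 0.2936 keV/c ≈ 0.294 keV/c.

0.294 keV/c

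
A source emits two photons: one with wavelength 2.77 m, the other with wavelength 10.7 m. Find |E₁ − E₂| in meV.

3.32 × 10^-4 meV

Using E = hc/λ: E₁ = 7.171 × 10^-26 J, E₂ = 1.856 × 10^-26 J.
|ΔE| = |7.171 × 10^-26 − 1.856 × 10^-26| = 5.31 × 10^-26 J = 3.32 × 10^-4 meV.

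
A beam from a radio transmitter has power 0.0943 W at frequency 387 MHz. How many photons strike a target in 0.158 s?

Total energy: E_total = P·t = 0.0943 × 0.158 = 0.01490 J.
Per-photon energy: E = 2.564e-25 J.
N = E_total / E_photon = 5.81e22.

5.81e22 photons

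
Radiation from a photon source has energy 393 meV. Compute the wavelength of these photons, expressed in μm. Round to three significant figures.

Use h = 6.62607015 × 10^-34 J·s, c = 2.99792458 × 10^8 m/s, 1 eV = 1.602176634 × 10^-19 J.
First convert: E = 393 meV = 6.2966 × 10^-20 J.
The photon relation is λ = hc/E, giving λ = 3.155 × 10^-6 m.
Converting to μm: λ = 3.155 μm ≈ 3.15 μm.

3.15 μm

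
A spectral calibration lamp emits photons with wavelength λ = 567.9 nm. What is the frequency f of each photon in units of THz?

528 THz

Convert to SI: λ = 567.9 nm = 5.679e-7 m.
Apply f = c/λ: f = 5.279e14 Hz.
Converting to THz: f = 527.9 THz ≈ 528 THz.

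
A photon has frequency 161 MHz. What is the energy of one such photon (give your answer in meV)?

6.66 × 10^-4 meV

Use h = 6.62607015 × 10^-34 J·s, 1 eV = 1.602176634 × 10^-19 J.
Convert to SI: f = 161 MHz = 1.61 × 10^8 Hz.
Apply E = hf: E = 1.067 × 10^-25 J.
Converting to meV: E = 6.658 × 10^-4 meV ≈ 6.66 × 10^-4 meV.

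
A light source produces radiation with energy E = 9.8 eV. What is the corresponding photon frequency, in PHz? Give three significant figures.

2.37 PHz

(h = 6.62607015e-34 J·s, 1 eV = 1.602176634e-19 J.)
In SI units: E = 9.8 eV = 1.5701e-18 J.
Since f = E/h for a photon, f = 2.370e15 Hz.
Converting to PHz: f = 2.370 PHz ≈ 2.37 PHz.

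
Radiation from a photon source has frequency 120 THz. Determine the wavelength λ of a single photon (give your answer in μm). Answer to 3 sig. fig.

Use c = 2.99792458·10^8 m/s.
First convert: f = 120 THz = 1.2·10^14 Hz.
Apply λ = c/f: λ = 2.498·10^-6 m.
Converting to μm: λ = 2.498 μm ≈ 2.50 μm.

2.50 μm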